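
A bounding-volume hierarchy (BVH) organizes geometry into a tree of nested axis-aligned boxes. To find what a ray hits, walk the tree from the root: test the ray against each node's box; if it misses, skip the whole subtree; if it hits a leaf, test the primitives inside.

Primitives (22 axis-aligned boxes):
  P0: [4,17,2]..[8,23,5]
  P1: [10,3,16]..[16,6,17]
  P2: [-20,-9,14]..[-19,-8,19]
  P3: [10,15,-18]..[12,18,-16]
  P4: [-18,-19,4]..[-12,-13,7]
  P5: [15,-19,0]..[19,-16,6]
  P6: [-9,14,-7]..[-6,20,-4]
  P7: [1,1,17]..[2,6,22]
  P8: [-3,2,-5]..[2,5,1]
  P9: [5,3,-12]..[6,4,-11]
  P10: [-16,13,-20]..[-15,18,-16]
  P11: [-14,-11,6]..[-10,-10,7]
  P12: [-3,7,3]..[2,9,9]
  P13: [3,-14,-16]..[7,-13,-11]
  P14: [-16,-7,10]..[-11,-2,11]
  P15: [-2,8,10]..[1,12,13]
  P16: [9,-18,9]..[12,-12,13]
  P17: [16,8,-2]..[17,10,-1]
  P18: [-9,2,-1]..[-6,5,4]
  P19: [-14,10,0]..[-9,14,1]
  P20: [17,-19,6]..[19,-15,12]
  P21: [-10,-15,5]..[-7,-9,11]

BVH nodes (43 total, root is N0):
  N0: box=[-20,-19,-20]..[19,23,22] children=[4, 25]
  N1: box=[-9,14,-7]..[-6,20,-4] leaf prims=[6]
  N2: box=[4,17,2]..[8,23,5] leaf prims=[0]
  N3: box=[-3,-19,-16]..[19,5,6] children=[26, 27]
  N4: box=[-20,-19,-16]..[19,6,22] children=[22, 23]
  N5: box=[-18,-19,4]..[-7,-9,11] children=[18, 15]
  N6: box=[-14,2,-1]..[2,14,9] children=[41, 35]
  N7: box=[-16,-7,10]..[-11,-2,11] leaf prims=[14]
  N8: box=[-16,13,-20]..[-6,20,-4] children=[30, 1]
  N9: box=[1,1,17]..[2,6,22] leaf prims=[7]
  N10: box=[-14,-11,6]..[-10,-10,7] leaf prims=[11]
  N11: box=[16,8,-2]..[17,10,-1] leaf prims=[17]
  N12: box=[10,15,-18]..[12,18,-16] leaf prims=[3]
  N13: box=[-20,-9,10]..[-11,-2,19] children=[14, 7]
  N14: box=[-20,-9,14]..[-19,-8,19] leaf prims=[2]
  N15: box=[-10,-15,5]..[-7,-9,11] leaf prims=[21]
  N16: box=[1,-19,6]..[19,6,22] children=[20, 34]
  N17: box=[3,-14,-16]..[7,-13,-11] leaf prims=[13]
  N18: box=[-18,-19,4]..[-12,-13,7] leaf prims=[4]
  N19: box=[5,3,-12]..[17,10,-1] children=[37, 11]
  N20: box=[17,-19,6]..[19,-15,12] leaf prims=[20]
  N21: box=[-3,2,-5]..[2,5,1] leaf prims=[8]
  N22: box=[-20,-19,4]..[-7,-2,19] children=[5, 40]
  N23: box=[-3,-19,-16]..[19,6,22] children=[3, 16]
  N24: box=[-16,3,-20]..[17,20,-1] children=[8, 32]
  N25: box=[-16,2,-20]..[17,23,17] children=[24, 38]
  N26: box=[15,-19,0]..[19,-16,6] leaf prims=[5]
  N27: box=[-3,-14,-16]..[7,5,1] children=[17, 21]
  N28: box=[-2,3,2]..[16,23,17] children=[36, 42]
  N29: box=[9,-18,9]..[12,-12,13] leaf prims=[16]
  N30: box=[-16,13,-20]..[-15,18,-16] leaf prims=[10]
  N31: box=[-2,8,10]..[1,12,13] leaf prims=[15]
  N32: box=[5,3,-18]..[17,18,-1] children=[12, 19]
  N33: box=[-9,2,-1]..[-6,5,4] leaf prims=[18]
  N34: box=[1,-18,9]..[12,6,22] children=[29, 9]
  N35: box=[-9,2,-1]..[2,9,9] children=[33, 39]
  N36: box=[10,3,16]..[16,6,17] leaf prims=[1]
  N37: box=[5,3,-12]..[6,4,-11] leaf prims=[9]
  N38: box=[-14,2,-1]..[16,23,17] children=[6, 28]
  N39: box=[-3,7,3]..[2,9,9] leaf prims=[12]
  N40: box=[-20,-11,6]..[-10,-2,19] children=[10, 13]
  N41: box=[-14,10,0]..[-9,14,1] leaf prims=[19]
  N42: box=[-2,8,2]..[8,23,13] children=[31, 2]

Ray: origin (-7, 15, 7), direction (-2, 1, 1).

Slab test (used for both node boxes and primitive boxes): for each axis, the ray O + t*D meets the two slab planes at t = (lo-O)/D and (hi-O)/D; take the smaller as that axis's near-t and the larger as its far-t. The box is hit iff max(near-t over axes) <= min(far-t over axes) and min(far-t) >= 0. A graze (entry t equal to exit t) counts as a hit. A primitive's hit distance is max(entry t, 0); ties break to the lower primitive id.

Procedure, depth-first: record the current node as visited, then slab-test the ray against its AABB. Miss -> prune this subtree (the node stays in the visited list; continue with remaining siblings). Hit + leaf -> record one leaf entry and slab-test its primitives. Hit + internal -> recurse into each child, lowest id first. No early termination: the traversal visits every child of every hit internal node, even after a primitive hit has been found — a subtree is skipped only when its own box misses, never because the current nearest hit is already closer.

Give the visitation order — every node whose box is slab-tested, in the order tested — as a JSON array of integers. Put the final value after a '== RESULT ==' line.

Walk:
N0 x:[-13,13/2] y:[-34,8] z:[-27,15] -> hit [-13,13/2], descend [4, 25]
  N4 x:[-13,13/2] y:[-34,-9] z:[-23,15] -> miss, prune
  N25 x:[-12,9/2] y:[-13,8] z:[-27,10] -> hit [-12,9/2], descend [24, 38]
    N24 x:[-12,9/2] y:[-12,5] z:[-27,-8] -> miss, prune
    N38 x:[-23/2,7/2] y:[-13,8] z:[-8,10] -> hit [-8,7/2], descend [6, 28]
      N6 x:[-9/2,7/2] y:[-13,-1] z:[-8,2] -> miss, prune
      N28 x:[-23/2,-5/2] y:[-12,8] z:[-5,10] -> miss, prune

7 AABB tests over nodes [0, 4, 25, 24, 38, 6, 28]; 0 leaves entered; closest miss.

== RESULT ==
[0, 4, 25, 24, 38, 6, 28]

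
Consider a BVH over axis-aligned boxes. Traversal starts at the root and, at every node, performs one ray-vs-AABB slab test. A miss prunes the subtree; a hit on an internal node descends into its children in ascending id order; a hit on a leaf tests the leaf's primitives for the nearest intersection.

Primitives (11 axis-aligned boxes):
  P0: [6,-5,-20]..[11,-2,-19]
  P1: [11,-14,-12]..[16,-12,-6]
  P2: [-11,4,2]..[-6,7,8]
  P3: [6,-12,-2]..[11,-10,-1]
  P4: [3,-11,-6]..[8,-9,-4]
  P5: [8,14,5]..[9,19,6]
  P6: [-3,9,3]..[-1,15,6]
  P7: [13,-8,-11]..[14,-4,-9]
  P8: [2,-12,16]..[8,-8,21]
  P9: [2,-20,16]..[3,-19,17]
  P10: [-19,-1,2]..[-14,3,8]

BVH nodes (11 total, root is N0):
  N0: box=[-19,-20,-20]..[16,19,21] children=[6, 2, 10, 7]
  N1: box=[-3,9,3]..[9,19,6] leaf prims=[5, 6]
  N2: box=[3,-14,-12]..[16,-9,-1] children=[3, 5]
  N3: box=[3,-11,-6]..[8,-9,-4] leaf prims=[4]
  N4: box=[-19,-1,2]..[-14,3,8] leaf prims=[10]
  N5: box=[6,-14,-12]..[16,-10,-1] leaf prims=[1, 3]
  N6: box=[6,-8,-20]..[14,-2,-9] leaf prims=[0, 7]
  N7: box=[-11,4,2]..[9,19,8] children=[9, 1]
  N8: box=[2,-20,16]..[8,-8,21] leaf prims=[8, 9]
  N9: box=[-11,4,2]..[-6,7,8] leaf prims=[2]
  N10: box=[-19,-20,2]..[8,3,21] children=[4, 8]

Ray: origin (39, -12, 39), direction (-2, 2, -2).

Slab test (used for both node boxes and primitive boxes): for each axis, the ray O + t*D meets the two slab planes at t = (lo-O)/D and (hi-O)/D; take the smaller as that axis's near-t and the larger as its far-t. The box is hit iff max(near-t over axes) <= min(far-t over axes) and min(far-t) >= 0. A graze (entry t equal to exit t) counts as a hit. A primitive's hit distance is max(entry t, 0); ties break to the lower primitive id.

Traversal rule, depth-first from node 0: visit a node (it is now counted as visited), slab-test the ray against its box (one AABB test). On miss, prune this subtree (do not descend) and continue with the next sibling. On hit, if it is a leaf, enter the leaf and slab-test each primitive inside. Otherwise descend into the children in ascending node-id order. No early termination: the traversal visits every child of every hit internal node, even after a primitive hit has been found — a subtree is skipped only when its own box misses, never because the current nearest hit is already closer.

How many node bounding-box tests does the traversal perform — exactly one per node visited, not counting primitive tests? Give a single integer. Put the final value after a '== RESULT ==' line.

Trace the traversal:
N0 x:[23/2,29] y:[-4,31/2] z:[9,59/2] -> hit [23/2,31/2], descend [2, 6, 7, 10]
  N2 x:[23/2,18] y:[-1,3/2] z:[20,51/2] -> miss, prune
  N6 x:[25/2,33/2] y:[2,5] z:[24,59/2] -> miss, prune
  N7 x:[15,25] y:[8,31/2] z:[31/2,37/2] -> hit [31/2,31/2], descend [1, 9]
    N1 x:[15,21] y:[21/2,31/2] z:[33/2,18] -> miss, prune
    N9 x:[45/2,25] y:[8,19/2] z:[31/2,37/2] -> miss, prune
  N10 x:[31/2,29] y:[-4,15/2] z:[9,37/2] -> miss, prune

7 AABB tests over nodes [0, 2, 6, 7, 1, 9, 10]; 0 leaves entered; closest miss.

== RESULT ==
7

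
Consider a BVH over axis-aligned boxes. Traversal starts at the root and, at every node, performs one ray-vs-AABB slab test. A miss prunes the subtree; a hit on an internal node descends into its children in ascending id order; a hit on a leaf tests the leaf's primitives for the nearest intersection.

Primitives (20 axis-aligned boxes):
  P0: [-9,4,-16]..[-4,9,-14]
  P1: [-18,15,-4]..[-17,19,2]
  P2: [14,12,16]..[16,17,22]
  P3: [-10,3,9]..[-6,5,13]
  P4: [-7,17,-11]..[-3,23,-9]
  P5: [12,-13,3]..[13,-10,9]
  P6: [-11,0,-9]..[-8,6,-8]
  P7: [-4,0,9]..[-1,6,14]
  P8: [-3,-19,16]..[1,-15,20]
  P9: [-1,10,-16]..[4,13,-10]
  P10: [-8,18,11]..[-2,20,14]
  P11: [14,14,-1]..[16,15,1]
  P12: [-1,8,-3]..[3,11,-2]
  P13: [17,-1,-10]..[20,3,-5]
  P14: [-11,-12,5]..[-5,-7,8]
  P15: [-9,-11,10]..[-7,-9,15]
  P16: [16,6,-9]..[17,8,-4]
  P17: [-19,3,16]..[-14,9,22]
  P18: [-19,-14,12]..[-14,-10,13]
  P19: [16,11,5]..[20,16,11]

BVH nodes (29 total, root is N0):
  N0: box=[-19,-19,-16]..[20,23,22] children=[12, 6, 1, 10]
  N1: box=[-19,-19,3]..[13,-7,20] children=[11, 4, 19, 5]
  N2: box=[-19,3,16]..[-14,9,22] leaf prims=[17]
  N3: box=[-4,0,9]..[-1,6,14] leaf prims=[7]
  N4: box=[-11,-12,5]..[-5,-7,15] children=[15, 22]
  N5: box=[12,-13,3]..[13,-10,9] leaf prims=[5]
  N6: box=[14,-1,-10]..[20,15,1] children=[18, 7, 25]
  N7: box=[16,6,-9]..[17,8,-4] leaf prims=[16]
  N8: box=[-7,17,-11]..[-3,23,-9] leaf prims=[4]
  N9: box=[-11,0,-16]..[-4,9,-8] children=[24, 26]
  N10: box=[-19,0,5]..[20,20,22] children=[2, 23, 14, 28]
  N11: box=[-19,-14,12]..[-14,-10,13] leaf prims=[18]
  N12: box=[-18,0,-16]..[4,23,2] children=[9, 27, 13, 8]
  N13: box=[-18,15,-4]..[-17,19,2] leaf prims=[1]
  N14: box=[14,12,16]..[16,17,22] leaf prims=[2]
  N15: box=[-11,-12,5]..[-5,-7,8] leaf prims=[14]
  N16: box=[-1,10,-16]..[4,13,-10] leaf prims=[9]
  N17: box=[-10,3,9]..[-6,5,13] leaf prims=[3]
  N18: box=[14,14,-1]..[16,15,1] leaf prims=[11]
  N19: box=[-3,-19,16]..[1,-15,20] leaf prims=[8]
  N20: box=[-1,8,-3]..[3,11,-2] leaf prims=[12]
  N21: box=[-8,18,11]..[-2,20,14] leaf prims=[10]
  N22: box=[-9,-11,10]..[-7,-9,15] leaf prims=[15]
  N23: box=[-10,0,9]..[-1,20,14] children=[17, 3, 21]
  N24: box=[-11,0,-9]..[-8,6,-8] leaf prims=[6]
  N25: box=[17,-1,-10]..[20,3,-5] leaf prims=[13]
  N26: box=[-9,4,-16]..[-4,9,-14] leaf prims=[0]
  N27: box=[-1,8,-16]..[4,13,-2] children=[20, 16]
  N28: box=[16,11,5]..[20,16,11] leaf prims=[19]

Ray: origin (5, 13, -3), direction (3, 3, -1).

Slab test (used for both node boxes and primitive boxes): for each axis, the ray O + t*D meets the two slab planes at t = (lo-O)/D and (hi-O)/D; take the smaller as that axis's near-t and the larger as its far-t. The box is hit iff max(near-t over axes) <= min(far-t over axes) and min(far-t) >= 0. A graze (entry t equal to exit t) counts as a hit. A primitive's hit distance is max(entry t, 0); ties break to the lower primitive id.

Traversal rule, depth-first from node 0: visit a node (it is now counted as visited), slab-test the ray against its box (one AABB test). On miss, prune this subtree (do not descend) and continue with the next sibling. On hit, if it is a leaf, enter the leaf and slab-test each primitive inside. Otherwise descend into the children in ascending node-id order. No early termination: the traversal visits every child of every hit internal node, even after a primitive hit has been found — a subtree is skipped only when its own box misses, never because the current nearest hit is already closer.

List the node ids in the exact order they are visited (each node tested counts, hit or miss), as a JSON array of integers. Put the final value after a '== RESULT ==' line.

Walk:
N0 x:[-8,5] y:[-32/3,10/3] z:[-25,13] -> hit [-8,10/3], descend [1, 6, 10, 12]
  N1 x:[-8,8/3] y:[-32/3,-20/3] z:[-23,-6] -> miss, prune
  N6 x:[3,5] y:[-14/3,2/3] z:[-4,7] -> miss, prune
  N10 x:[-8,5] y:[-13/3,7/3] z:[-25,-8] -> miss, prune
  N12 x:[-23/3,-1/3] y:[-13/3,10/3] z:[-5,13] -> miss, prune

Visited [0, 1, 6, 10, 12]. Tests: 5 box, 0 leaf. Nearest: miss.

== RESULT ==
[0, 1, 6, 10, 12]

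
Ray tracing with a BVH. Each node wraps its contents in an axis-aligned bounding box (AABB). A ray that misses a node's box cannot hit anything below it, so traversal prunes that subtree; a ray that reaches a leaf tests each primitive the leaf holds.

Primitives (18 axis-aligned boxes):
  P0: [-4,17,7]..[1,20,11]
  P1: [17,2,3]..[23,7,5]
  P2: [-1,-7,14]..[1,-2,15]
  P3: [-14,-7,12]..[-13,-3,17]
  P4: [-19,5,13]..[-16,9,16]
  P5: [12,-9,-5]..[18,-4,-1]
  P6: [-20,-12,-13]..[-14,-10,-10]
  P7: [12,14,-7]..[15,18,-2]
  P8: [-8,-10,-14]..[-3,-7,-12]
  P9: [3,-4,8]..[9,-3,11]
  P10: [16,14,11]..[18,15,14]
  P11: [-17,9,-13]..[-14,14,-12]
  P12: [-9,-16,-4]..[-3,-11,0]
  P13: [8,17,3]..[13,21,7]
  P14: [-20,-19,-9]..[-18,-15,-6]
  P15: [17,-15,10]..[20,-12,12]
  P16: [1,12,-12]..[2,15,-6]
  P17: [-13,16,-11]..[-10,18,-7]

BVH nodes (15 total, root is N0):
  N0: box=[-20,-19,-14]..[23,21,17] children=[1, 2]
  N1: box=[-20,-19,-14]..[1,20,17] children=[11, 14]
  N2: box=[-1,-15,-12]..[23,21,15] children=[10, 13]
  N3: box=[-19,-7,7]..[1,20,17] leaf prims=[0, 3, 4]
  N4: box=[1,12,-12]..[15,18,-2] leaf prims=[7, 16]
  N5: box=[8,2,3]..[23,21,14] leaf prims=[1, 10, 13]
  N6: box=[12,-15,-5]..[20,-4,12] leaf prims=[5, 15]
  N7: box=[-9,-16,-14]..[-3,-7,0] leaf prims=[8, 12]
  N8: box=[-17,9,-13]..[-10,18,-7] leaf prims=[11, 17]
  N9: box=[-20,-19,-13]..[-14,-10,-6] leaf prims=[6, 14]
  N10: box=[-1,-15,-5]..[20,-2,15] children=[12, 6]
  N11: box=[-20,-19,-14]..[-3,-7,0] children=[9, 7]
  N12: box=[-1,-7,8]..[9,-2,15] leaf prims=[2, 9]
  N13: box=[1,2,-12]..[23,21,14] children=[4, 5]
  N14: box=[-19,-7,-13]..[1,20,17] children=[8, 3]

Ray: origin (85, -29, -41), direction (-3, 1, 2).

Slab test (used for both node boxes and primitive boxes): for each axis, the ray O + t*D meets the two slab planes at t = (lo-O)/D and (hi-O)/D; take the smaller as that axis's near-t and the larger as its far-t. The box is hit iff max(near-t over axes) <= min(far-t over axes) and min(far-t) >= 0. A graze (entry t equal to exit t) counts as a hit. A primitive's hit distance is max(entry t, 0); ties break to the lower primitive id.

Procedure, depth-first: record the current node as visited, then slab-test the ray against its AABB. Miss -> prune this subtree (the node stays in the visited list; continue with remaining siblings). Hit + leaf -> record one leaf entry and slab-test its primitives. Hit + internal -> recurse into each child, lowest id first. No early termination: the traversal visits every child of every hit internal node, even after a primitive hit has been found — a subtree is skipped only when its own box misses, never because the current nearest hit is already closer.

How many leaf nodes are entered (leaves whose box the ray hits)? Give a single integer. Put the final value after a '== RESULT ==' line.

Traverse from the root:
N0 x:[62/3,35] y:[10,50] z:[27/2,29] -> hit [62/3,29], descend [1, 2]
  N1 x:[28,35] y:[10,49] z:[27/2,29] -> hit [28,29], descend [11, 14]
    N11 x:[88/3,35] y:[10,22] z:[27/2,41/2] -> miss, prune
    N14 x:[28,104/3] y:[22,49] z:[14,29] -> hit [28,29], descend [3, 8]
      N3 x:[28,104/3] y:[22,49] z:[24,29] -> hit [28,29] leaf, test {P0(miss), P3(miss), P4(miss)}
      N8 x:[95/3,34] y:[38,47] z:[14,17] -> miss, prune
  N2 x:[62/3,86/3] y:[14,50] z:[29/2,28] -> hit [62/3,28], descend [10, 13]
    N10 x:[65/3,86/3] y:[14,27] z:[18,28] -> hit [65/3,27], descend [6, 12]
      N6 x:[65/3,73/3] y:[14,25] z:[18,53/2] -> hit [65/3,73/3] leaf, test {P5(miss), P15(miss)}
      N12 x:[76/3,86/3] y:[22,27] z:[49/2,28] -> hit [76/3,27] leaf, test {P2(miss), P9@t=76/3}
    N13 x:[62/3,28] y:[31,50] z:[29/2,55/2] -> miss, prune

Summary -> nodes [0, 1, 11, 14, 3, 8, 2, 10, 6, 12, 13]; box-tests=11; leaf-entries=3; first=P9

== RESULT ==
3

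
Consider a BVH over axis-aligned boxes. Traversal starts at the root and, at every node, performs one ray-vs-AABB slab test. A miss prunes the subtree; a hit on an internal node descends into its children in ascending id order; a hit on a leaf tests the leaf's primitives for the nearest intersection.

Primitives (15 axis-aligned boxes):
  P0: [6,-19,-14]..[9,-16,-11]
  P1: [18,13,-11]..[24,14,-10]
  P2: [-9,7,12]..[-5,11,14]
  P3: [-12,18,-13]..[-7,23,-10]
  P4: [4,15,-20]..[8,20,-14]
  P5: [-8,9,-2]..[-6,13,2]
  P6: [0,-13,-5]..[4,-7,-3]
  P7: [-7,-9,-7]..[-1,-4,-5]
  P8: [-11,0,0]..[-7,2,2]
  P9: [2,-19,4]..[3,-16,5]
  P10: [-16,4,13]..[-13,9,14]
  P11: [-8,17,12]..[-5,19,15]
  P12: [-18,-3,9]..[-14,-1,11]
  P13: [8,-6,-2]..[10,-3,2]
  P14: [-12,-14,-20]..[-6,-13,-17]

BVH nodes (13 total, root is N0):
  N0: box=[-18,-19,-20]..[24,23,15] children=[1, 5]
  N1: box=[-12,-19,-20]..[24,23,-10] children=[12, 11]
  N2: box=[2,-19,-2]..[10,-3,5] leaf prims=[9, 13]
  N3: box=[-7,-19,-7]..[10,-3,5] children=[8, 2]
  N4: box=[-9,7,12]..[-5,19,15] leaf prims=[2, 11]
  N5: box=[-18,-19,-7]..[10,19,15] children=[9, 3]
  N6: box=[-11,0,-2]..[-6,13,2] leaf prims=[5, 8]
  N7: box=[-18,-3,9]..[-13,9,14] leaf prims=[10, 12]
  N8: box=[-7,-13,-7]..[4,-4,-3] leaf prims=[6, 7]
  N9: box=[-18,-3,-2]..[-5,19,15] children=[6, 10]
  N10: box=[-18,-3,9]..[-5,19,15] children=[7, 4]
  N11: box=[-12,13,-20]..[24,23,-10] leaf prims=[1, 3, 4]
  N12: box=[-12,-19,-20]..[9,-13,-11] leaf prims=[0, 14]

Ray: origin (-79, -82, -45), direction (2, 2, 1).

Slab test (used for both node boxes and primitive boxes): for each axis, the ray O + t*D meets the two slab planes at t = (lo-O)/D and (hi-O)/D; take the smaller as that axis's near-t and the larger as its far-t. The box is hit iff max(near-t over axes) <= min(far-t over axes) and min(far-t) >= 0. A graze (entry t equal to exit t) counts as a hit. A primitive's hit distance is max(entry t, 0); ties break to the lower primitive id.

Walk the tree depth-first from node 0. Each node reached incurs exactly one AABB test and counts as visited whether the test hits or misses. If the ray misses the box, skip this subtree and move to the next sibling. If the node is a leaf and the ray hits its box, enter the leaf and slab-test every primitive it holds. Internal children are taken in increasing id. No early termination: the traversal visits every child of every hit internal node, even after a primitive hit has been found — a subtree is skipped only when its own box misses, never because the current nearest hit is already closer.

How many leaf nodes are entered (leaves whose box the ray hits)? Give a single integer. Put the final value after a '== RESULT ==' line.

Trace the traversal:
N0 x:[61/2,103/2] y:[63/2,105/2] z:[25,60] -> hit [63/2,103/2], descend [1, 5]
  N1 x:[67/2,103/2] y:[63/2,105/2] z:[25,35] -> hit [67/2,35], descend [11, 12]
    N11 x:[67/2,103/2] y:[95/2,105/2] z:[25,35] -> miss, prune
    N12 x:[67/2,44] y:[63/2,69/2] z:[25,34] -> hit [67/2,34] leaf, test {P0(miss), P14(miss)}
  N5 x:[61/2,89/2] y:[63/2,101/2] z:[38,60] -> hit [38,89/2], descend [3, 9]
    N3 x:[36,89/2] y:[63/2,79/2] z:[38,50] -> hit [38,79/2], descend [2, 8]
      N2 x:[81/2,89/2] y:[63/2,79/2] z:[43,50] -> miss, prune
      N8 x:[36,83/2] y:[69/2,39] z:[38,42] -> hit [38,39] leaf, test {P6(miss), P7@t=38}
    N9 x:[61/2,37] y:[79/2,101/2] z:[43,60] -> miss, prune

Summary -> nodes [0, 1, 11, 12, 5, 3, 2, 8, 9]; box-tests=9; leaf-entries=2; first=P7

== RESULT ==
2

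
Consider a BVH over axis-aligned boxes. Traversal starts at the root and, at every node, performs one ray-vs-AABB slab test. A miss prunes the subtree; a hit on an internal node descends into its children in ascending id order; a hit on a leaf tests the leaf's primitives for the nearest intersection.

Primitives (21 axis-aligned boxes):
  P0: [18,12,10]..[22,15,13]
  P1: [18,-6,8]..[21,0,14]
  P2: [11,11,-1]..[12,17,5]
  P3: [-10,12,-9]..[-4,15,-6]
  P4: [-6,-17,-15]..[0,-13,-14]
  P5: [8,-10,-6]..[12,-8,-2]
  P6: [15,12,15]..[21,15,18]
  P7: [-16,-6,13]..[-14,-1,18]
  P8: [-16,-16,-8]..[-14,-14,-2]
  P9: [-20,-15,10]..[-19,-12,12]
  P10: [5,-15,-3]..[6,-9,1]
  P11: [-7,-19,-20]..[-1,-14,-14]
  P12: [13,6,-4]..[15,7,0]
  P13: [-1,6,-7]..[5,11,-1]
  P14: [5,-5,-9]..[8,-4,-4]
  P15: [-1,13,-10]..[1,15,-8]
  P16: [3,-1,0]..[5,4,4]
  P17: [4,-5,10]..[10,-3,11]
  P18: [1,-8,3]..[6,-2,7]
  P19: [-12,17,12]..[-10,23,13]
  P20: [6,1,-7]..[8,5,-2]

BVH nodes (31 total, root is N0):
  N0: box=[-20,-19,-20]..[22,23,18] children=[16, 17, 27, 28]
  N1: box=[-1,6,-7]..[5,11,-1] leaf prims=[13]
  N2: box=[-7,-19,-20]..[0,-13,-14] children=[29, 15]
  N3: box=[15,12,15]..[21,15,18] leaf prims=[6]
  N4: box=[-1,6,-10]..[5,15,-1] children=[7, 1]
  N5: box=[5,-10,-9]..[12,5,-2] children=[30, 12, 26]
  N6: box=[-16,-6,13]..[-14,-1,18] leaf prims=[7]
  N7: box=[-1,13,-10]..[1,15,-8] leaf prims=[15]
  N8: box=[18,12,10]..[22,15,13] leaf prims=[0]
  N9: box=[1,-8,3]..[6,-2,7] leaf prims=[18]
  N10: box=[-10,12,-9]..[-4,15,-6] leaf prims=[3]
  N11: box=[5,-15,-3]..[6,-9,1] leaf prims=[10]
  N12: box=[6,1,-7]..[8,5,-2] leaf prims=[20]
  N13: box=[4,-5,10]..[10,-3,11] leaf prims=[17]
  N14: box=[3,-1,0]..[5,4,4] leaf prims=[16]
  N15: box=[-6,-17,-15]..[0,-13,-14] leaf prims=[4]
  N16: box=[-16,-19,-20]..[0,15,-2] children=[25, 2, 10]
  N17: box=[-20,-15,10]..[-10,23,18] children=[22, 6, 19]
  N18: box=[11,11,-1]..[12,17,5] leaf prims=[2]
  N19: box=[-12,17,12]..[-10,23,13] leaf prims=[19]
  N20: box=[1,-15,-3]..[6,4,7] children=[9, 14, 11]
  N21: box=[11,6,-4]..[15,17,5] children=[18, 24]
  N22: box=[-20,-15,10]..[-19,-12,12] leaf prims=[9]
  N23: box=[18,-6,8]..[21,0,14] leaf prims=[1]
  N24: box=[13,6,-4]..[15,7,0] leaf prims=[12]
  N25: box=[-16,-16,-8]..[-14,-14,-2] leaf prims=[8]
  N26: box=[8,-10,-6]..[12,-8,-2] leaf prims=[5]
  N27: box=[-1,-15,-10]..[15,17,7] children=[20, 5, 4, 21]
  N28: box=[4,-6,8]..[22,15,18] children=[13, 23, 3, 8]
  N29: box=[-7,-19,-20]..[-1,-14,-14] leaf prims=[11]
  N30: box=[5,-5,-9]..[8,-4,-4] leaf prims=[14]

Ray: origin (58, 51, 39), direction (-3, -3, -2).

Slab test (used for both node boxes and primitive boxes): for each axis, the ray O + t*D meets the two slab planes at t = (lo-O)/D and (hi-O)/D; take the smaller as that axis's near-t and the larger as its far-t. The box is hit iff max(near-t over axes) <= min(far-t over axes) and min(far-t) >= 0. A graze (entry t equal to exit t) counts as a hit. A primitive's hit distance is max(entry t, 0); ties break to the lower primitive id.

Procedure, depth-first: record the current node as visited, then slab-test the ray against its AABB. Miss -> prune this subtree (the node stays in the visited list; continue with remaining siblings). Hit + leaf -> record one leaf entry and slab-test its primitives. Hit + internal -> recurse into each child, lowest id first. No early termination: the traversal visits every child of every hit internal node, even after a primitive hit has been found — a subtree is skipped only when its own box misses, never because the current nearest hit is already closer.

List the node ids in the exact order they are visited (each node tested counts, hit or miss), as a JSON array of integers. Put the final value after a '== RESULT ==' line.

Traverse from the root:
N0 x:[12,26] y:[28/3,70/3] z:[21/2,59/2] -> hit [12,70/3], descend [16, 17, 27, 28]
  N16 x:[58/3,74/3] y:[12,70/3] z:[41/2,59/2] -> hit [41/2,70/3], descend [2, 10, 25]
    N2 x:[58/3,65/3] y:[64/3,70/3] z:[53/2,59/2] -> miss, prune
    N10 x:[62/3,68/3] y:[12,13] z:[45/2,24] -> miss, prune
    N25 x:[24,74/3] y:[65/3,67/3] z:[41/2,47/2] -> miss, prune
  N17 x:[68/3,26] y:[28/3,22] z:[21/2,29/2] -> miss, prune
  N27 x:[43/3,59/3] y:[34/3,22] z:[16,49/2] -> hit [16,59/3], descend [4, 5, 20, 21]
    N4 x:[53/3,59/3] y:[12,15] z:[20,49/2] -> miss, prune
    N5 x:[46/3,53/3] y:[46/3,61/3] z:[41/2,24] -> miss, prune
    N20 x:[52/3,19] y:[47/3,22] z:[16,21] -> hit [52/3,19], descend [9, 11, 14]
      N9 x:[52/3,19] y:[53/3,59/3] z:[16,18] -> hit [53/3,18] leaf, test {P18@t=53/3}
      N11 x:[52/3,53/3] y:[20,22] z:[19,21] -> miss, prune
      N14 x:[53/3,55/3] y:[47/3,52/3] z:[35/2,39/2] -> miss, prune
    N21 x:[43/3,47/3] y:[34/3,15] z:[17,43/2] -> miss, prune
  N28 x:[12,18] y:[12,19] z:[21/2,31/2] -> hit [12,31/2], descend [3, 8, 13, 23]
    N3 x:[37/3,43/3] y:[12,13] z:[21/2,12] -> miss, prune
    N8 x:[12,40/3] y:[12,13] z:[13,29/2] -> hit [13,13] leaf, test {P0@t=13}
    N13 x:[16,18] y:[18,56/3] z:[14,29/2] -> miss, prune
    N23 x:[37/3,40/3] y:[17,19] z:[25/2,31/2] -> miss, prune

Summary -> nodes [0, 16, 2, 10, 25, 17, 27, 4, 5, 20, 9, 11, 14, 21, 28, 3, 8, 13, 23]; box-tests=19; leaf-entries=2; first=P0

== RESULT ==
[0, 16, 2, 10, 25, 17, 27, 4, 5, 20, 9, 11, 14, 21, 28, 3, 8, 13, 23]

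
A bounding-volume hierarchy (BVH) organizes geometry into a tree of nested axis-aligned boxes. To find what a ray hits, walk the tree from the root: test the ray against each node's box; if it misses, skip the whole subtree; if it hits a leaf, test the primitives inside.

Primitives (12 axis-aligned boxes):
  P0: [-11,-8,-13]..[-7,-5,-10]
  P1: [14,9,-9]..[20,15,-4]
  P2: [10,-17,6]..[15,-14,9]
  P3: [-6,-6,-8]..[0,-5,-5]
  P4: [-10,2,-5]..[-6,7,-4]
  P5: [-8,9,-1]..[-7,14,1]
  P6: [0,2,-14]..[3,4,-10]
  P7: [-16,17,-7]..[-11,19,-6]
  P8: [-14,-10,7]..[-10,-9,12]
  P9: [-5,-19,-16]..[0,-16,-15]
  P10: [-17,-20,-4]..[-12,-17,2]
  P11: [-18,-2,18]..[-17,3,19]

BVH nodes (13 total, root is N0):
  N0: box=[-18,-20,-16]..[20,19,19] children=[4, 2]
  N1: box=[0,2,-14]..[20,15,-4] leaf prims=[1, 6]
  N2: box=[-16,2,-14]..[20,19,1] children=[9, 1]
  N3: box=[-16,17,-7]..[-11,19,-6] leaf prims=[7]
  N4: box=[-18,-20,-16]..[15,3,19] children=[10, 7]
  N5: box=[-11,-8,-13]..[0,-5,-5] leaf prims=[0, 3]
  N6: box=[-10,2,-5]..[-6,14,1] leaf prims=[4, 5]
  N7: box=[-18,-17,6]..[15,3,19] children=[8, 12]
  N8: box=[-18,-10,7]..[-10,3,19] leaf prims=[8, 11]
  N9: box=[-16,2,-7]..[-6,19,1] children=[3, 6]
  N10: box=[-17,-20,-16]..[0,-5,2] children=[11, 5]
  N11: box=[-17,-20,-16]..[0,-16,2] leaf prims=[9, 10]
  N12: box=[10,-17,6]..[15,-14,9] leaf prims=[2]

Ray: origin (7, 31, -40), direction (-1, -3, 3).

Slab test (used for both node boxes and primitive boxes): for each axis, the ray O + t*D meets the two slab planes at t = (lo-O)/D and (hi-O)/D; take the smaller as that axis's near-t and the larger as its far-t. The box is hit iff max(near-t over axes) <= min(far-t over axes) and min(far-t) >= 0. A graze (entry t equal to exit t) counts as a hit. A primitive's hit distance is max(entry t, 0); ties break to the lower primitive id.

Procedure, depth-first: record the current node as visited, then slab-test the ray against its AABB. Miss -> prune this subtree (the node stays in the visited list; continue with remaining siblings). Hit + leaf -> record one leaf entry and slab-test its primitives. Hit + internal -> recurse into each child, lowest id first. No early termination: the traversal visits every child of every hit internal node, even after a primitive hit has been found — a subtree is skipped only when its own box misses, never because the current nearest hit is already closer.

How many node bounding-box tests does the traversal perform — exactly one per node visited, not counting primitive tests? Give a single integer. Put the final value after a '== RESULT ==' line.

Trace the traversal:
N0 x:[-13,25] y:[4,17] z:[8,59/3] -> hit [8,17], descend [2, 4]
  N2 x:[-13,23] y:[4,29/3] z:[26/3,41/3] -> hit [26/3,29/3], descend [1, 9]
    N1 x:[-13,7] y:[16/3,29/3] z:[26/3,12] -> miss, prune
    N9 x:[13,23] y:[4,29/3] z:[11,41/3] -> miss, prune
  N4 x:[-8,25] y:[28/3,17] z:[8,59/3] -> hit [28/3,17], descend [7, 10]
    N7 x:[-8,25] y:[28/3,16] z:[46/3,59/3] -> hit [46/3,16], descend [8, 12]
      N8 x:[17,25] y:[28/3,41/3] z:[47/3,59/3] -> miss, prune
      N12 x:[-8,-3] y:[15,16] z:[46/3,49/3] -> miss, prune
    N10 x:[7,24] y:[12,17] z:[8,14] -> hit [12,14], descend [5, 11]
      N5 x:[7,18] y:[12,13] z:[9,35/3] -> miss, prune
      N11 x:[7,24] y:[47/3,17] z:[8,14] -> miss, prune

11 AABB tests over nodes [0, 2, 1, 9, 4, 7, 8, 12, 10, 5, 11]; 0 leaves entered; closest miss.

== RESULT ==
11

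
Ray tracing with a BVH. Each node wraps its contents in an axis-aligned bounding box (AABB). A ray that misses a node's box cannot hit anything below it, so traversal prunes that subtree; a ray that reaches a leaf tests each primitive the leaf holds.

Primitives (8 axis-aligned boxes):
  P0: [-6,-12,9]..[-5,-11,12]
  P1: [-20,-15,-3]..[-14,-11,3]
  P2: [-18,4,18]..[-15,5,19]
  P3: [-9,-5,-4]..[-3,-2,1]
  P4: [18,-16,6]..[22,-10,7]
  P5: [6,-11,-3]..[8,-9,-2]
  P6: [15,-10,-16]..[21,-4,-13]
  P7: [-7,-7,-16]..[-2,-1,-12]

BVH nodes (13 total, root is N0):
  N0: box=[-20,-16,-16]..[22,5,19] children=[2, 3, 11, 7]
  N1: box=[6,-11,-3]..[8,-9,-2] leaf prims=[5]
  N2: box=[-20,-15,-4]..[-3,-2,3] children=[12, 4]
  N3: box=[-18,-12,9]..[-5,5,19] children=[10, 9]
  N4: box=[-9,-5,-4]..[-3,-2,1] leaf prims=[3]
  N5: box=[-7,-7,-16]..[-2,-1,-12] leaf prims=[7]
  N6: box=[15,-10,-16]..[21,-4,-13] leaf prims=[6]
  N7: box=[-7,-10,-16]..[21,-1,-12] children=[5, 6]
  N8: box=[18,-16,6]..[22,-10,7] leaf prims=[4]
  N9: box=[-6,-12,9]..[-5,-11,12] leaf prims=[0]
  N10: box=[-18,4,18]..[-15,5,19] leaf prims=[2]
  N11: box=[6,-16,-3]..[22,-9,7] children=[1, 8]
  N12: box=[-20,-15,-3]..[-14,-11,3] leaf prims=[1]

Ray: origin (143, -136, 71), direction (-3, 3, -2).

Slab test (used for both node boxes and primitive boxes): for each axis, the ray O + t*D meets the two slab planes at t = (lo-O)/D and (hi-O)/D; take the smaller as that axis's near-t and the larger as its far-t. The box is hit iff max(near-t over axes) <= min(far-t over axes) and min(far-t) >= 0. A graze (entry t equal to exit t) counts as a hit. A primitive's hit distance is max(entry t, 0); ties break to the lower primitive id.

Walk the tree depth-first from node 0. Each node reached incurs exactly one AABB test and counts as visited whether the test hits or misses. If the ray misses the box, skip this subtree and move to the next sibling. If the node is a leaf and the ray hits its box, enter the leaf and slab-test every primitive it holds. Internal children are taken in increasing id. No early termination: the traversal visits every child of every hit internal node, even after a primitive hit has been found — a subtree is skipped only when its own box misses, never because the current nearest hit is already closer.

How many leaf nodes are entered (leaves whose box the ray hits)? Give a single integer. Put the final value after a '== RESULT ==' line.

Walk:
N0 x:[121/3,163/3] y:[40,47] z:[26,87/2] -> hit [121/3,87/2], descend [2, 3, 7, 11]
  N2 x:[146/3,163/3] y:[121/3,134/3] z:[34,75/2] -> miss, prune
  N3 x:[148/3,161/3] y:[124/3,47] z:[26,31] -> miss, prune
  N7 x:[122/3,50] y:[42,45] z:[83/2,87/2] -> hit [42,87/2], descend [5, 6]
    N5 x:[145/3,50] y:[43,45] z:[83/2,87/2] -> miss, prune
    N6 x:[122/3,128/3] y:[42,44] z:[42,87/2] -> hit [42,128/3] leaf, test {P6@t=42}
  N11 x:[121/3,137/3] y:[40,127/3] z:[32,37] -> miss, prune

Visited [0, 2, 3, 7, 5, 6, 11]. Tests: 7 box, 1 leaf. Nearest: P6.

== RESULT ==
1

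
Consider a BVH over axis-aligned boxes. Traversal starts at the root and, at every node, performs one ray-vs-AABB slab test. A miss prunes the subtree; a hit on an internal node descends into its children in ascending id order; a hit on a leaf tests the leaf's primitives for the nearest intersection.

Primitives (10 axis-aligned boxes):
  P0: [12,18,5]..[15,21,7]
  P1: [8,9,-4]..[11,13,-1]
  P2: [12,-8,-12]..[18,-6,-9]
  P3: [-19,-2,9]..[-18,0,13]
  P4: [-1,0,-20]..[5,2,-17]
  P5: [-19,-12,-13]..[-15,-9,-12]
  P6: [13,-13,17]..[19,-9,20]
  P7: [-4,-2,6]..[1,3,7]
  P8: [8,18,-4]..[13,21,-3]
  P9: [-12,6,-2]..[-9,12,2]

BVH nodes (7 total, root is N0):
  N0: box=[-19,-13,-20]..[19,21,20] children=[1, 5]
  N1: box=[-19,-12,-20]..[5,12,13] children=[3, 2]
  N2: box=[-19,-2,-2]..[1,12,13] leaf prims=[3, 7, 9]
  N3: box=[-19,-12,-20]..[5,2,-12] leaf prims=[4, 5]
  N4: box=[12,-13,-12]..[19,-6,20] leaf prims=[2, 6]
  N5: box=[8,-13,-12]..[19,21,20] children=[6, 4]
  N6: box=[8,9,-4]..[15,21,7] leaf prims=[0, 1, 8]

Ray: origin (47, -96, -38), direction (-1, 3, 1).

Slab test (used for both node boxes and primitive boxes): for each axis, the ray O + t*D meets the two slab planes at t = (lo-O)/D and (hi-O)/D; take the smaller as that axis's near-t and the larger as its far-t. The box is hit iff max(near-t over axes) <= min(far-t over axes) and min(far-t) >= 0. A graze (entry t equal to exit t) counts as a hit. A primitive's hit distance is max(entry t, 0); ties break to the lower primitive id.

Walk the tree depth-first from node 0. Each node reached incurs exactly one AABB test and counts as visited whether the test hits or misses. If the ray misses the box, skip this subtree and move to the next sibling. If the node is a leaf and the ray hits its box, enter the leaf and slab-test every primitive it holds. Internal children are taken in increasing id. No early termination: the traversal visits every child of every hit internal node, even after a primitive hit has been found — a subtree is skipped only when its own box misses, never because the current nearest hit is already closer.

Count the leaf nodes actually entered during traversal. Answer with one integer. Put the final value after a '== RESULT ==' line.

Trace the traversal:
N0 x:[28,66] y:[83/3,39] z:[18,58] -> hit [28,39], descend [1, 5]
  N1 x:[42,66] y:[28,36] z:[18,51] -> miss, prune
  N5 x:[28,39] y:[83/3,39] z:[26,58] -> hit [28,39], descend [4, 6]
    N4 x:[28,35] y:[83/3,30] z:[26,58] -> hit [28,30] leaf, test {P2(miss), P6(miss)}
    N6 x:[32,39] y:[35,39] z:[34,45] -> hit [35,39] leaf, test {P0(miss), P1@t=36, P8(miss)}

5 AABB tests over nodes [0, 1, 5, 4, 6]; 2 leaves entered; closest P1.

== RESULT ==
2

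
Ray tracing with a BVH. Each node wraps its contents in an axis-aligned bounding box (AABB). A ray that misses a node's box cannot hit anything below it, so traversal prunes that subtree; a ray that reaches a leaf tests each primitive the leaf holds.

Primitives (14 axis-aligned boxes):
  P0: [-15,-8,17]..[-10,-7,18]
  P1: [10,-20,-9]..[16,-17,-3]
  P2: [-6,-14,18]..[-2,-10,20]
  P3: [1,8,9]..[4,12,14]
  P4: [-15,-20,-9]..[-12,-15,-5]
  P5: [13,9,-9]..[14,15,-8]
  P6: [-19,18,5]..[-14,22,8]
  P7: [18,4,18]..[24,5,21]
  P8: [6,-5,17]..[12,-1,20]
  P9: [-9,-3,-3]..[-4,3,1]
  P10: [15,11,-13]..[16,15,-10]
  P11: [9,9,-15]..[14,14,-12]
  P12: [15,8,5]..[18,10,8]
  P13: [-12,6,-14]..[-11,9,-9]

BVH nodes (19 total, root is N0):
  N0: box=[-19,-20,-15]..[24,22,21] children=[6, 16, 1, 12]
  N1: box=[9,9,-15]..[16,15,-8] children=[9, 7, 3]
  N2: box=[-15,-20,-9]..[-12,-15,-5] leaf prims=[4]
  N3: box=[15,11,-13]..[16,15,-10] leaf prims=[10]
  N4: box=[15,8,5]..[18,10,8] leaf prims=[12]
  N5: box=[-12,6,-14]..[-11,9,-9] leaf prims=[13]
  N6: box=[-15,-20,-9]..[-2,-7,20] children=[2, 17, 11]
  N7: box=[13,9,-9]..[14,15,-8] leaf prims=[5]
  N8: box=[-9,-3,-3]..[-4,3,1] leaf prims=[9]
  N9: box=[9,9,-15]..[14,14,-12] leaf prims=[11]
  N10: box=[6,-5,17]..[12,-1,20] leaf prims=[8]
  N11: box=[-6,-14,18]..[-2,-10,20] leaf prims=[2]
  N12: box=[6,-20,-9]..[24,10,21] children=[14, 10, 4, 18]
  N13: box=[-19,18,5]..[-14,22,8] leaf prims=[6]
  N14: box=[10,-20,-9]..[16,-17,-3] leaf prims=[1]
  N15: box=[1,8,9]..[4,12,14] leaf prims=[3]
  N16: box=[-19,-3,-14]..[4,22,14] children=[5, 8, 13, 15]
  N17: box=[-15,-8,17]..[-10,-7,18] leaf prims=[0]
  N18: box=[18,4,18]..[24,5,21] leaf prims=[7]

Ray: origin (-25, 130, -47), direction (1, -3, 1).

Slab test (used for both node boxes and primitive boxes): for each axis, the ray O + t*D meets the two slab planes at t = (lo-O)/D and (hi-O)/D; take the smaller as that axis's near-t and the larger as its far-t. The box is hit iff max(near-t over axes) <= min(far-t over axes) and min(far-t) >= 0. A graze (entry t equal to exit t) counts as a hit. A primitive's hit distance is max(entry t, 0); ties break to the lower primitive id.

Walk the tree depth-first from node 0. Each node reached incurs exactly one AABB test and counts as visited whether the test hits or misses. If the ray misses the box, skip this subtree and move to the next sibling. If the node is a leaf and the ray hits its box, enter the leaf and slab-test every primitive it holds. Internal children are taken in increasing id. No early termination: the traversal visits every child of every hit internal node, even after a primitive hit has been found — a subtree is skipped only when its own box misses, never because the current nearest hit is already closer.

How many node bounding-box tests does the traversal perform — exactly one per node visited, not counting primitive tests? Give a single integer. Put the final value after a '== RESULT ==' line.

Traverse from the root:
N0 x:[6,49] y:[36,50] z:[32,68] -> hit [36,49], descend [1, 6, 12, 16]
  N1 x:[34,41] y:[115/3,121/3] z:[32,39] -> hit [115/3,39], descend [3, 7, 9]
    N3 x:[40,41] y:[115/3,119/3] z:[34,37] -> miss, prune
    N7 x:[38,39] y:[115/3,121/3] z:[38,39] -> hit [115/3,39] leaf, test {P5@t=115/3}
    N9 x:[34,39] y:[116/3,121/3] z:[32,35] -> miss, prune
  N6 x:[10,23] y:[137/3,50] z:[38,67] -> miss, prune
  N12 x:[31,49] y:[40,50] z:[38,68] -> hit [40,49], descend [4, 10, 14, 18]
    N4 x:[40,43] y:[40,122/3] z:[52,55] -> miss, prune
    N10 x:[31,37] y:[131/3,45] z:[64,67] -> miss, prune
    N14 x:[35,41] y:[49,50] z:[38,44] -> miss, prune
    N18 x:[43,49] y:[125/3,42] z:[65,68] -> miss, prune
  N16 x:[6,29] y:[36,133/3] z:[33,61] -> miss, prune

Summary -> nodes [0, 1, 3, 7, 9, 6, 12, 4, 10, 14, 18, 16]; box-tests=12; leaf-entries=1; first=P5

== RESULT ==
12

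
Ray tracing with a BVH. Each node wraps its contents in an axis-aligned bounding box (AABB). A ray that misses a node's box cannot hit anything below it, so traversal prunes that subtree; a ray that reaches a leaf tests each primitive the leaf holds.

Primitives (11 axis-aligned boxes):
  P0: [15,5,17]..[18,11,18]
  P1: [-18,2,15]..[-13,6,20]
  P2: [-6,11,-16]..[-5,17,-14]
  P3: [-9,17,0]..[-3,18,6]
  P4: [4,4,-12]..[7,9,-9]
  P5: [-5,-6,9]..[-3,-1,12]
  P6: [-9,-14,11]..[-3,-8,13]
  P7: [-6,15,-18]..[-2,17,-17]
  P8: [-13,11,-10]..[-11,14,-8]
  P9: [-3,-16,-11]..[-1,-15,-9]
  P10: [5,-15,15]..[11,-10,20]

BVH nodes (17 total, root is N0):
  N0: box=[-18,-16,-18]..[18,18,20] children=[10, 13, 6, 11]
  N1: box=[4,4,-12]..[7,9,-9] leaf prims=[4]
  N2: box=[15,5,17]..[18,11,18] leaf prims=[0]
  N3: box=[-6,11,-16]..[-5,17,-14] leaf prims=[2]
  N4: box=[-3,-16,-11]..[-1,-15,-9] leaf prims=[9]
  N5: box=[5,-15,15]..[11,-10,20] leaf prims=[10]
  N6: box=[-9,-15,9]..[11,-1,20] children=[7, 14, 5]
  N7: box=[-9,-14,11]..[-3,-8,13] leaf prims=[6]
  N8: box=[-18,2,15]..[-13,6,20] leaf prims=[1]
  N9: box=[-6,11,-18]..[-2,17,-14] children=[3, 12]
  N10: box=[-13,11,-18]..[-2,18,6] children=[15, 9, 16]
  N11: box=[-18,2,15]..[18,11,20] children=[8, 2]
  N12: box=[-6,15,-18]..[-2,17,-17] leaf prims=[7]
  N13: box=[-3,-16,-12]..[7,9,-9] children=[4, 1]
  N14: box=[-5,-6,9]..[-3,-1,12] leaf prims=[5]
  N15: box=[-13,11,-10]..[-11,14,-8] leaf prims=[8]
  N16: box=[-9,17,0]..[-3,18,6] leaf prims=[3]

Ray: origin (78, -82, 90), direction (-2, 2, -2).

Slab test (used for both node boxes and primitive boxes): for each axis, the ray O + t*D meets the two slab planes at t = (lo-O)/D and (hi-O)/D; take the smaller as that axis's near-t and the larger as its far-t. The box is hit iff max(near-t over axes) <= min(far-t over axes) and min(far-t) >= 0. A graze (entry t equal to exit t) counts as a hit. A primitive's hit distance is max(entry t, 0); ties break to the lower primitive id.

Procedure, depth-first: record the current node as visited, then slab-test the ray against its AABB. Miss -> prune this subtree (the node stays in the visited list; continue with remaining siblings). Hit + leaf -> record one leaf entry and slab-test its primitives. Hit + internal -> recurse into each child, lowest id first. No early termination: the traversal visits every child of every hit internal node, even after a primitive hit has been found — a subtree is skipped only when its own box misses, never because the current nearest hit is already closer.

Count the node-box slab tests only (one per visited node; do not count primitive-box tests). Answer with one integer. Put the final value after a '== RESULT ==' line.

Traverse from the root:
N0 x:[30,48] y:[33,50] z:[35,54] -> hit [35,48], descend [6, 10, 11, 13]
  N6 x:[67/2,87/2] y:[67/2,81/2] z:[35,81/2] -> hit [35,81/2], descend [5, 7, 14]
    N5 x:[67/2,73/2] y:[67/2,36] z:[35,75/2] -> hit [35,36] leaf, test {P10@t=35}
    N7 x:[81/2,87/2] y:[34,37] z:[77/2,79/2] -> miss, prune
    N14 x:[81/2,83/2] y:[38,81/2] z:[39,81/2] -> hit [81/2,81/2] leaf, test {P5@t=81/2}
  N10 x:[40,91/2] y:[93/2,50] z:[42,54] -> miss, prune
  N11 x:[30,48] y:[42,93/2] z:[35,75/2] -> miss, prune
  N13 x:[71/2,81/2] y:[33,91/2] z:[99/2,51] -> miss, prune

order=[0, 6, 5, 7, 14, 10, 11, 13]  |boxes|=8  |leaves|=2  hit=P10

== RESULT ==
8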